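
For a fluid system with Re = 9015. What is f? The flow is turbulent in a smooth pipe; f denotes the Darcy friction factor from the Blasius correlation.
Formula: f = \frac{0.316}{Re^{0.25}}
f = 0.316/9015^0.25 = 0.03243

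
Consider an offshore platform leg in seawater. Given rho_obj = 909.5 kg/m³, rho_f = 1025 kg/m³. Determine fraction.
Formula: f_{sub} = \frac{\rho_{obj}}{\rho_f}
fraction = 909.5/1025 = 0.8873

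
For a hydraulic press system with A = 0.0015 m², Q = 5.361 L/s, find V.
Formula: Q = A V
Substituting knowns: 5.361 = 0.0015·V·1000
Solving for V: V = (5.361/1000)/0.0015 = 3.574 m/s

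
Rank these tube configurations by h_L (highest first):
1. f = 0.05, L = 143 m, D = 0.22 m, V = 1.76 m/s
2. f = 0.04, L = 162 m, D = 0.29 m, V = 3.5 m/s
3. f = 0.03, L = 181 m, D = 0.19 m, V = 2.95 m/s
Case 1: h_L = 5.131 m
Case 2: h_L = 13.95 m
Case 3: h_L = 12.68 m
Ranking (highest first): 2, 3, 1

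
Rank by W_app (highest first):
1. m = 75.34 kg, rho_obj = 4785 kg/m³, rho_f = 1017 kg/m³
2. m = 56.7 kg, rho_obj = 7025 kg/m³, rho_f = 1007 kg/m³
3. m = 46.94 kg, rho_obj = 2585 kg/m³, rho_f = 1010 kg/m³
Case 1: W_app = 582 N
Case 2: W_app = 476.5 N
Case 3: W_app = 280.6 N
Ranking (highest first): 1, 2, 3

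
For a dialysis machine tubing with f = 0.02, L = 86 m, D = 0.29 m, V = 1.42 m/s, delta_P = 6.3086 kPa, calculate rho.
Formula: \Delta P = f \frac{L}{D} \frac{\rho V^2}{2}
Substituting knowns: 6.3086 = 0.02·(86/0.29)·0.5·rho·1.42²/1000
Solving for rho: rho = (6.3086·1000)/(0.02·(86/0.29)·0.5·1.42²) = 1055 kg/m³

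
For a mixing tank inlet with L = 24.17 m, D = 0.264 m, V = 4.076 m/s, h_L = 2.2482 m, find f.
Formula: h_L = f \frac{L}{D} \frac{V^2}{2g}
Substituting knowns: 2.2482 = f·(24.17/0.264)·4.076²/(2·9.81)
Solving for f: f = 2.2482·2·9.81/((24.17/0.264)·4.076²) = 0.029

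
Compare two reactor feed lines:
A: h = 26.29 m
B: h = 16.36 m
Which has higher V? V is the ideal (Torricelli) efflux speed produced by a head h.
V(A) = 22.71 m/s, V(B) = 17.92 m/s. Answer: A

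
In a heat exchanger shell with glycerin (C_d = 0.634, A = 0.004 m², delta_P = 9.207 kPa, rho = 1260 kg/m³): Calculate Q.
Formula: Q = C_d A \sqrt{\frac{2 \Delta P}{\rho}}
Q = 0.634·0.004·√(2·(9.207·1000)/1260)·1000 = 9.695 L/s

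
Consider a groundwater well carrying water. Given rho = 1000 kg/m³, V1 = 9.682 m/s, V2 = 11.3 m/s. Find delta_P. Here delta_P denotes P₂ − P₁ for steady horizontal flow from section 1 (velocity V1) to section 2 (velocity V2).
Formula: \Delta P = \frac{1}{2} \rho (V_1^2 - V_2^2)
delta_P = 0.5·1000·(9.682² − 11.3²)/1000 = -16.97 kPa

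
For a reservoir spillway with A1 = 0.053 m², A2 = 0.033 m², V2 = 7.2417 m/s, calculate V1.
Formula: V_2 = \frac{A_1 V_1}{A_2}
Substituting knowns: 7.2417 = 0.053·V1/0.033
Solving for V1: V1 = 7.2417·0.033/0.053 = 4.509 m/s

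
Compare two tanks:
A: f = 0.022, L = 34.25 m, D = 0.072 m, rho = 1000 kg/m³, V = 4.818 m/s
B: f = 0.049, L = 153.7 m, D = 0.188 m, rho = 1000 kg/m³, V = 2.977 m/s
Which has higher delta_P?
delta_P(A) = 121.5 kPa, delta_P(B) = 177.5 kPa. Answer: B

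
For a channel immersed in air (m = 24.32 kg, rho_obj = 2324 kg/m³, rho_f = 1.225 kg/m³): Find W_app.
Formula: W_{app} = mg\left(1 - \frac{\rho_f}{\rho_{obj}}\right)
W_app = 24.32·9.81·(1 − 1.225/2324) = 238.5 N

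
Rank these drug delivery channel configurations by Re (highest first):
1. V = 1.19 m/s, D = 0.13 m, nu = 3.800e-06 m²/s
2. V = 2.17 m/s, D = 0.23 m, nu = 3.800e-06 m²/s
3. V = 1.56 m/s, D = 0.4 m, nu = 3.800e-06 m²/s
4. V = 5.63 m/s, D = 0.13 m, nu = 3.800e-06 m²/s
Case 1: Re = 40711
Case 2: Re = 131342
Case 3: Re = 164211
Case 4: Re = 192605
Ranking (highest first): 4, 3, 2, 1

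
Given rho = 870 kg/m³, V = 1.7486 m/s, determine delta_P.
Formula: V = \sqrt{\frac{2 \Delta P}{\rho}}
Substituting knowns: 1.7486 = √(2·(delta_P·1000)/870)
Solving for delta_P: delta_P = 1.7486²·870/2/1000 = 1.33 kPa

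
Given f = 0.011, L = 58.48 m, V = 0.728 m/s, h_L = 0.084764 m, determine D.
Formula: h_L = f \frac{L}{D} \frac{V^2}{2g}
Substituting knowns: 0.084764 = 0.011·(58.48/D)·0.728²/(2·9.81)
Solving for D: D = 0.011·58.48·0.728²/(2·9.81·0.084764) = 0.205 m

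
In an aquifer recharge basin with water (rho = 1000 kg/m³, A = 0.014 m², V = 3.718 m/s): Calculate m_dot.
Formula: \dot{m} = \rho A V
m_dot = 1000·0.014·3.718 = 52.05 kg/s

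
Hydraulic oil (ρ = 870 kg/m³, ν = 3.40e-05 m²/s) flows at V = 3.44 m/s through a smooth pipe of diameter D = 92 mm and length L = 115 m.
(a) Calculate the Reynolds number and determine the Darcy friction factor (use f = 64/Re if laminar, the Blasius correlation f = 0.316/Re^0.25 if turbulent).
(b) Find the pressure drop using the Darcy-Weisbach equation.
(a) Re = V·D/ν = 3.44·0.092/3.40e-05 = 9308.2 → turbulent (Re > 4000); f = 0.316/Re^0.25 = 0.316/9308.2^0.25 = 0.032171
(b) Darcy-Weisbach: ΔP = f·(L/D)·½ρV²/1000 = 0.032171·(115/0.092)·½·870·3.44²/1000 = 207 kPa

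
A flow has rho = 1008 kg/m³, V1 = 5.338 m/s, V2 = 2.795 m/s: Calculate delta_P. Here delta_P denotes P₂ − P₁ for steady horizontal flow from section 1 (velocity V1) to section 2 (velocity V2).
Formula: \Delta P = \frac{1}{2} \rho (V_1^2 - V_2^2)
delta_P = 0.5·1008·(5.338² − 2.795²)/1000 = 10.42 kPa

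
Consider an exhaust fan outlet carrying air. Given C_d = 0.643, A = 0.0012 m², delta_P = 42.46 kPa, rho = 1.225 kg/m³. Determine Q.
Formula: Q = C_d A \sqrt{\frac{2 \Delta P}{\rho}}
Q = 0.643·0.0012·√(2·(42.46·1000)/1.225)·1000 = 203.2 L/s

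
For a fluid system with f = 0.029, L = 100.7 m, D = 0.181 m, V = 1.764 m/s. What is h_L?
Formula: h_L = f \frac{L}{D} \frac{V^2}{2g}
h_L = 0.029·(100.7/0.181)·1.764²/(2·9.81) = 2.559 m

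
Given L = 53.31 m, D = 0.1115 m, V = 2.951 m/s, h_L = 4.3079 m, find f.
Formula: h_L = f \frac{L}{D} \frac{V^2}{2g}
Substituting knowns: 4.3079 = f·(53.31/0.1115)·2.951²/(2·9.81)
Solving for f: f = 4.3079·2·9.81/((53.31/0.1115)·2.951²) = 0.0203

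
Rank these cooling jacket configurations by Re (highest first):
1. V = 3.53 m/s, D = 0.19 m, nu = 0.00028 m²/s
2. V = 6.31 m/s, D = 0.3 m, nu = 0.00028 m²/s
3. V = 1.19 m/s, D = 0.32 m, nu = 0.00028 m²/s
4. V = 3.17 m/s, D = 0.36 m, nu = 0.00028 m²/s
Case 1: Re = 2395
Case 2: Re = 6761
Case 3: Re = 1360
Case 4: Re = 4076
Ranking (highest first): 2, 4, 1, 3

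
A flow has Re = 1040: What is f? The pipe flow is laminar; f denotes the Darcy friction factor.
Formula: f = \frac{64}{Re}
f = 64/1040 = 0.06154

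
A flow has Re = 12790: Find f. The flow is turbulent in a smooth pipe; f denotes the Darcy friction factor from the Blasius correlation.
Formula: f = \frac{0.316}{Re^{0.25}}
f = 0.316/12790^0.25 = 0.02971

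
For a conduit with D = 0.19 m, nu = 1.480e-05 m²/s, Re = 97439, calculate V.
Formula: Re = \frac{V D}{\nu}
Substituting knowns: 97439 = V·0.19/1.480e-05
Solving for V: V = 97439·1.480e-05/0.19 = 7.59 m/s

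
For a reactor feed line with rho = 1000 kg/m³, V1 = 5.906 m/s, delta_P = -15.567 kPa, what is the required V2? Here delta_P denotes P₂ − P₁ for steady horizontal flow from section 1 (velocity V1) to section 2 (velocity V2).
Formula: \Delta P = \frac{1}{2} \rho (V_1^2 - V_2^2)
Substituting knowns: -15.567 = 0.5·1000·(5.906² − V2²)/1000
Solving for V2: V2 = √(5.906² − 2·(-15.567·1000)/1000) = 8.125 m/s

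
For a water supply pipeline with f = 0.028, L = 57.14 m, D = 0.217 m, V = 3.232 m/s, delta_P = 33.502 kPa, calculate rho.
Formula: \Delta P = f \frac{L}{D} \frac{\rho V^2}{2}
Substituting knowns: 33.502 = 0.028·(57.14/0.217)·0.5·rho·3.232²/1000
Solving for rho: rho = (33.502·1000)/(0.028·(57.14/0.217)·0.5·3.232²) = 870 kg/m³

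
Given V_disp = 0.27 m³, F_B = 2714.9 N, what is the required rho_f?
Formula: F_B = \rho_f g V_{disp}
Substituting knowns: 2714.9 = rho_f·9.81·0.27
Solving for rho_f: rho_f = 2714.9/(9.81·0.27) = 1025 kg/m³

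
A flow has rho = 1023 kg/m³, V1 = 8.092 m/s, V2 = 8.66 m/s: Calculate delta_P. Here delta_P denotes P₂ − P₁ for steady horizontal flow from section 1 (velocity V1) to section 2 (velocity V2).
Formula: \Delta P = \frac{1}{2} \rho (V_1^2 - V_2^2)
delta_P = 0.5·1023·(8.092² − 8.66²)/1000 = -4.867 kPa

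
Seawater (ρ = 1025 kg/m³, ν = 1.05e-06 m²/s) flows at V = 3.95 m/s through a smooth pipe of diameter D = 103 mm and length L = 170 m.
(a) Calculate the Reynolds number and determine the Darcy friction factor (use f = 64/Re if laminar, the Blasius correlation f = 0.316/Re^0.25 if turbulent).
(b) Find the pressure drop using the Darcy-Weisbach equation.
(a) Re = V·D/ν = 3.95·0.103/1.05e-06 = 387480 → turbulent (Re > 4000); f = 0.316/Re^0.25 = 0.316/387480^0.25 = 0.012666 (Blasius is strictly valid for Re ≲ 1e5; used here as the smooth-pipe estimate the problem specifies)
(b) Darcy-Weisbach: ΔP = f·(L/D)·½ρV²/1000 = 0.012666·(170/0.103)·½·1025·3.95²/1000 = 167.2 kPa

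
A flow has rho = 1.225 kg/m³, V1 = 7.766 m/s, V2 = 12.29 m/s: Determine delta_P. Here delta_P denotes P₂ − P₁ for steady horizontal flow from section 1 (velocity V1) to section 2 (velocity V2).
Formula: \Delta P = \frac{1}{2} \rho (V_1^2 - V_2^2)
delta_P = 0.5·1.225·(7.766² − 12.29²)/1000 = -0.05557 kPa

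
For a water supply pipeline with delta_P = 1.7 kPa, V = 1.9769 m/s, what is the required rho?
Formula: V = \sqrt{\frac{2 \Delta P}{\rho}}
Substituting knowns: 1.9769 = √(2·(1.7·1000)/rho)
Solving for rho: rho = 2·(1.7·1000)/1.9769² = 870 kg/m³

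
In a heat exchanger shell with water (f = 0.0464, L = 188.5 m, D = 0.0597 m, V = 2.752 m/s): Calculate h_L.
Formula: h_L = f \frac{L}{D} \frac{V^2}{2g}
h_L = 0.0464·(188.5/0.0597)·2.752²/(2·9.81) = 56.55 m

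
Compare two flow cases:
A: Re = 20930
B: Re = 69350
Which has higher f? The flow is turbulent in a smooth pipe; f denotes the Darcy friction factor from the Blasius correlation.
f(A) = 0.02627, f(B) = 0.01947. Answer: A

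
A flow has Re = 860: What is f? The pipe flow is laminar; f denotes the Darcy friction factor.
Formula: f = \frac{64}{Re}
f = 64/860 = 0.07442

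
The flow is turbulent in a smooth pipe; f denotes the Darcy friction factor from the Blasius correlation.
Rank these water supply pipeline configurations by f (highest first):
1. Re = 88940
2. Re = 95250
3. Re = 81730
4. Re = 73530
Case 1: f = 0.0183
Case 2: f = 0.01799
Case 3: f = 0.01869
Case 4: f = 0.01919
Ranking (highest first): 4, 3, 1, 2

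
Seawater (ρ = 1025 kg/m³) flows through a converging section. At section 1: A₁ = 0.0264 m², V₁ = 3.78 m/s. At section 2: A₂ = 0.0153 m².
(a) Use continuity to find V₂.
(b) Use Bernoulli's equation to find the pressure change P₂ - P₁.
(a) Continuity: A₁V₁=A₂V₂ -> V₂=A₁V₁/A₂=0.0264*3.78/0.0153=6.52 m/s
(b) Bernoulli: P₂-P₁=0.5*rho*(V₁^2-V₂^2)/1000=0.5*1025*(3.78^2-6.52^2)/1000=-14.46 kPa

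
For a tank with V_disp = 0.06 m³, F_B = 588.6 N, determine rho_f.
Formula: F_B = \rho_f g V_{disp}
Substituting knowns: 588.6 = rho_f·9.81·0.06
Solving for rho_f: rho_f = 588.6/(9.81·0.06) = 1000 kg/m³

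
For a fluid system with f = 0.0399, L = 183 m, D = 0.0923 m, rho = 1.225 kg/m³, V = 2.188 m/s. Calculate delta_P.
Formula: \Delta P = f \frac{L}{D} \frac{\rho V^2}{2}
delta_P = 0.0399·(183/0.0923)·0.5·1.225·2.188²/1000 = 0.232 kPa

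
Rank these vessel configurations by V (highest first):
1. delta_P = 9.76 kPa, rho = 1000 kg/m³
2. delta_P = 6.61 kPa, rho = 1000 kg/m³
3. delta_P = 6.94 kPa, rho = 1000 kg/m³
Case 1: V = 4.418 m/s
Case 2: V = 3.636 m/s
Case 3: V = 3.726 m/s
Ranking (highest first): 1, 3, 2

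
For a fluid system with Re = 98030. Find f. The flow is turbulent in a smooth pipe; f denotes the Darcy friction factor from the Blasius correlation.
Formula: f = \frac{0.316}{Re^{0.25}}
f = 0.316/98030^0.25 = 0.01786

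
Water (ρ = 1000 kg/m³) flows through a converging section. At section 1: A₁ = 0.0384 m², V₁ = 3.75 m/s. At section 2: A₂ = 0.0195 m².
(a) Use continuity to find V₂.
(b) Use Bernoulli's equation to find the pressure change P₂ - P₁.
(a) Continuity: A₁V₁=A₂V₂ -> V₂=A₁V₁/A₂=0.0384*3.75/0.0195=7.38 m/s
(b) Bernoulli: P₂-P₁=0.5*rho*(V₁^2-V₂^2)/1000=0.5*1000*(3.75^2-7.38^2)/1000=-20.2 kPa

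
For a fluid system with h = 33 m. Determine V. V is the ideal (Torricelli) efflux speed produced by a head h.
Formula: V = \sqrt{2 g h}
V = √(2·9.81·33) = 25.45 m/s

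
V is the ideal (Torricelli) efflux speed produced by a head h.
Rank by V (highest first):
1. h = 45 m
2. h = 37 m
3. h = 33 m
Case 1: V = 29.71 m/s
Case 2: V = 26.94 m/s
Case 3: V = 25.45 m/s
Ranking (highest first): 1, 2, 3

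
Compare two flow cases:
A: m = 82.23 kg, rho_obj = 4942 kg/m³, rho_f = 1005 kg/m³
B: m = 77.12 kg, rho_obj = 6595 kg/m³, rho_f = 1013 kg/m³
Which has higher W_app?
W_app(A) = 642.6 N, W_app(B) = 640.3 N. Answer: A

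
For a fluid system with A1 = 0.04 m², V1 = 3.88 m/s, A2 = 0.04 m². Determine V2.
Formula: V_2 = \frac{A_1 V_1}{A_2}
V2 = 0.04·3.88/0.04 = 3.88 m/s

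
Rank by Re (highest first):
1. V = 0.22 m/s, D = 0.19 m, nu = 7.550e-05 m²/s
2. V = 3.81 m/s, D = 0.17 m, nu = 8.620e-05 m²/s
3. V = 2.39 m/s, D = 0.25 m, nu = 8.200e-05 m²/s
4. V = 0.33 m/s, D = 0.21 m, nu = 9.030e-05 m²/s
Case 1: Re = 553.6
Case 2: Re = 7514
Case 3: Re = 7287
Case 4: Re = 767.4
Ranking (highest first): 2, 3, 4, 1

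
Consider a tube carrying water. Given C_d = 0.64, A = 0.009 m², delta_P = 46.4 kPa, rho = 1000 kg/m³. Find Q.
Formula: Q = C_d A \sqrt{\frac{2 \Delta P}{\rho}}
Q = 0.64·0.009·√(2·(46.4·1000)/1000)·1000 = 55.49 L/s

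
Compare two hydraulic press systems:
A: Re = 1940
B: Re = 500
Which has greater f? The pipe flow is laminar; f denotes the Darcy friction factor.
f(A) = 0.03299, f(B) = 0.128. Answer: B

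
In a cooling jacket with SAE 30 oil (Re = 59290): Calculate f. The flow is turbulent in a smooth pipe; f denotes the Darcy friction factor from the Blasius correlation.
Formula: f = \frac{0.316}{Re^{0.25}}
f = 0.316/59290^0.25 = 0.02025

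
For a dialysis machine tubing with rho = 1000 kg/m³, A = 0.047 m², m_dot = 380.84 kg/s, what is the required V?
Formula: \dot{m} = \rho A V
Substituting knowns: 380.84 = 1000·0.047·V
Solving for V: V = 380.84/(1000·0.047) = 8.103 m/s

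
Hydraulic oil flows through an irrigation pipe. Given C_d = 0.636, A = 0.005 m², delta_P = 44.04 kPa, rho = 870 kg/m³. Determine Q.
Formula: Q = C_d A \sqrt{\frac{2 \Delta P}{\rho}}
Q = 0.636·0.005·√(2·(44.04·1000)/870)·1000 = 32 L/s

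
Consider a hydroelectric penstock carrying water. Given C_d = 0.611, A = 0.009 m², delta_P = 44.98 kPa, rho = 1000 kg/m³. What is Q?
Formula: Q = C_d A \sqrt{\frac{2 \Delta P}{\rho}}
Q = 0.611·0.009·√(2·(44.98·1000)/1000)·1000 = 52.16 L/s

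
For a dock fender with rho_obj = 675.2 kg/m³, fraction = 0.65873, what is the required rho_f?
Formula: f_{sub} = \frac{\rho_{obj}}{\rho_f}
Substituting knowns: 0.65873 = 675.2/rho_f
Solving for rho_f: rho_f = 675.2/0.65873 = 1025 kg/m³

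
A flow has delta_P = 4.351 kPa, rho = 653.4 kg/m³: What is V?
Formula: V = \sqrt{\frac{2 \Delta P}{\rho}}
V = √(2·(4.351·1000)/653.4) = 3.649 m/s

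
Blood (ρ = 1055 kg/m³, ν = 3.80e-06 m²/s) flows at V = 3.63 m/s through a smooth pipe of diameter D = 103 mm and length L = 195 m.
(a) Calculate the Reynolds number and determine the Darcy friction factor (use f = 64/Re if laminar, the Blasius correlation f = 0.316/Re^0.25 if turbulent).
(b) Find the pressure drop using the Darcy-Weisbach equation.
(a) Re = V·D/ν = 3.63·0.103/3.80e-06 = 98392 → turbulent (Re > 4000); f = 0.316/Re^0.25 = 0.316/98392^0.25 = 0.017842
(b) Darcy-Weisbach: ΔP = f·(L/D)·½ρV²/1000 = 0.017842·(195/0.103)·½·1055·3.63²/1000 = 234.8 kPa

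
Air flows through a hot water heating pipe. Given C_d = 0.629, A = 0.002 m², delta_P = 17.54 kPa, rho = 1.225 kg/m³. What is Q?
Formula: Q = C_d A \sqrt{\frac{2 \Delta P}{\rho}}
Q = 0.629·0.002·√(2·(17.54·1000)/1.225)·1000 = 212.9 L/s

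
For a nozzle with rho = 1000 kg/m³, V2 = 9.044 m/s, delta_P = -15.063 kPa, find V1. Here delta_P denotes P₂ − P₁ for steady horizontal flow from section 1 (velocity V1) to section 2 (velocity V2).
Formula: \Delta P = \frac{1}{2} \rho (V_1^2 - V_2^2)
Substituting knowns: -15.063 = 0.5·1000·(V1² − 9.044²)/1000
Solving for V1: V1 = √(9.044² + 2·(-15.063·1000)/1000) = 7.188 m/s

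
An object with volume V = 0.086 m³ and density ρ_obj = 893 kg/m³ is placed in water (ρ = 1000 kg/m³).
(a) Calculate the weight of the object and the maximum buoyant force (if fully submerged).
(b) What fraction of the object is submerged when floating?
(a) W=rho_obj*g*V=893*9.81*0.086=753.4 N; F_B(max)=rho*g*V=1000*9.81*0.086=843.7 N
(b) Floating fraction=rho_obj/rho=893/1000=0.893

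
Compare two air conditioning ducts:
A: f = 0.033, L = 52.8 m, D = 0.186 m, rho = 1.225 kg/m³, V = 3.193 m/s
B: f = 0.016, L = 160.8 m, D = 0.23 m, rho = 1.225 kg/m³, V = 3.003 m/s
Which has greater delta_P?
delta_P(A) = 0.0585 kPa, delta_P(B) = 0.06179 kPa. Answer: B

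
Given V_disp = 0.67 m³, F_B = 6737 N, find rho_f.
Formula: F_B = \rho_f g V_{disp}
Substituting knowns: 6737 = rho_f·9.81·0.67
Solving for rho_f: rho_f = 6737/(9.81·0.67) = 1025 kg/m³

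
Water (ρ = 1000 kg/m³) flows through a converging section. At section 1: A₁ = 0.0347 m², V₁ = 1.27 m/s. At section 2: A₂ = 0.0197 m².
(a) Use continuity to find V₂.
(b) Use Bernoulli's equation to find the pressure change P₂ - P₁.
(a) Continuity: A₁V₁=A₂V₂ -> V₂=A₁V₁/A₂=0.0347*1.27/0.0197=2.24 m/s
(b) Bernoulli: P₂-P₁=0.5*rho*(V₁^2-V₂^2)/1000=0.5*1000*(1.27^2-2.24^2)/1000=-1.702 kPa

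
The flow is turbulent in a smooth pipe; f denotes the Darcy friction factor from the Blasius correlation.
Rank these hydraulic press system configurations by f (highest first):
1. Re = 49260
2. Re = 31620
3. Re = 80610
Case 1: f = 0.02121
Case 2: f = 0.0237
Case 3: f = 0.01875
Ranking (highest first): 2, 1, 3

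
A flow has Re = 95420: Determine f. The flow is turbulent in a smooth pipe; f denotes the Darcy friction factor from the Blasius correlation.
Formula: f = \frac{0.316}{Re^{0.25}}
f = 0.316/95420^0.25 = 0.01798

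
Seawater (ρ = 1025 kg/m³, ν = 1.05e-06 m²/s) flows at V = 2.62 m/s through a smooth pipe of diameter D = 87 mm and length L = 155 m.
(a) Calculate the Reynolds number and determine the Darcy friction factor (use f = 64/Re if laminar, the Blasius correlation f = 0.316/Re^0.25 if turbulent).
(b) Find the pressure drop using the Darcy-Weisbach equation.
(a) Re = V·D/ν = 2.62·0.087/1.05e-06 = 217090 → turbulent (Re > 4000); f = 0.316/Re^0.25 = 0.316/217090^0.25 = 0.01464 (Blasius is strictly valid for Re ≲ 1e5; used here as the smooth-pipe estimate the problem specifies)
(b) Darcy-Weisbach: ΔP = f·(L/D)·½ρV²/1000 = 0.01464·(155/0.087)·½·1025·2.62²/1000 = 91.76 kPa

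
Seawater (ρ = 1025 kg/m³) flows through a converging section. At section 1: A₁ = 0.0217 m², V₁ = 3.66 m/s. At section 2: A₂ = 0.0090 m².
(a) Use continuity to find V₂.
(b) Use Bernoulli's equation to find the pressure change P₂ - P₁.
(a) Continuity: A₁V₁=A₂V₂ -> V₂=A₁V₁/A₂=0.0217*3.66/0.0090=8.82 m/s
(b) Bernoulli: P₂-P₁=0.5*rho*(V₁^2-V₂^2)/1000=0.5*1025*(3.66^2-8.82^2)/1000=-33 kPa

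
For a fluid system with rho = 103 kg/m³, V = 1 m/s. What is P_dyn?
Formula: P_{dyn} = \frac{1}{2} \rho V^2
P_dyn = 0.5·103·1²/1000 = 0.0515 kPa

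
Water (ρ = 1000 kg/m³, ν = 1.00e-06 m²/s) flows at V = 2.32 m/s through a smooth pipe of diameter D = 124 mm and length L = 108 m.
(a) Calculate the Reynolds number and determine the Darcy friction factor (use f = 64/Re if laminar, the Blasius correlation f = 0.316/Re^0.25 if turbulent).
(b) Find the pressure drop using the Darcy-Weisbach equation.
(a) Re = V·D/ν = 2.32·0.124/1.00e-06 = 287680 → turbulent (Re > 4000); f = 0.316/Re^0.25 = 0.316/287680^0.25 = 0.013645 (Blasius is strictly valid for Re ≲ 1e5; used here as the smooth-pipe estimate the problem specifies)
(b) Darcy-Weisbach: ΔP = f·(L/D)·½ρV²/1000 = 0.013645·(108/0.124)·½·1000·2.32²/1000 = 31.98 kPa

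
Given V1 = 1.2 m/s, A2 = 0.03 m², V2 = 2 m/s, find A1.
Formula: V_2 = \frac{A_1 V_1}{A_2}
Substituting knowns: 2 = A1·1.2/0.03
Solving for A1: A1 = 2·0.03/1.2 = 0.05 m²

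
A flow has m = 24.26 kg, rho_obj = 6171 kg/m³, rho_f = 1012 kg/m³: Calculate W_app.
Formula: W_{app} = mg\left(1 - \frac{\rho_f}{\rho_{obj}}\right)
W_app = 24.26·9.81·(1 − 1012/6171) = 199 N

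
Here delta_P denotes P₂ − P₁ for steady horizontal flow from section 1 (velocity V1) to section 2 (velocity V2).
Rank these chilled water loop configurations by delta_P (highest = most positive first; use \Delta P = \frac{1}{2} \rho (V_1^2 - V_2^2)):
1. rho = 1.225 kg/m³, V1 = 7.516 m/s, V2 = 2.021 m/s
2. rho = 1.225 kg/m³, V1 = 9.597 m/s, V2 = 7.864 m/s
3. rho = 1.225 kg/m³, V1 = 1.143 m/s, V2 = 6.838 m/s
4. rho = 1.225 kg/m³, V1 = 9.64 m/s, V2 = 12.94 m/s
Case 1: delta_P = 0.0321 kPa
Case 2: delta_P = 0.01853 kPa
Case 3: delta_P = -0.02784 kPa
Case 4: delta_P = -0.04564 kPa
Ranking (highest first): 1, 2, 3, 4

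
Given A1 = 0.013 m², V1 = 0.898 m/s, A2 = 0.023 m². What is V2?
Formula: V_2 = \frac{A_1 V_1}{A_2}
V2 = 0.013·0.898/0.023 = 0.5076 m/s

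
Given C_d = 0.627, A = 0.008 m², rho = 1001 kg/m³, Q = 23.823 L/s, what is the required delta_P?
Formula: Q = C_d A \sqrt{\frac{2 \Delta P}{\rho}}
Substituting knowns: 23.823 = 0.627·0.008·√(2·(delta_P·1000)/1001)·1000
Solving for delta_P: delta_P = ((23.823/1000)/(0.627·0.008))²·1001/2/1000 = 11.29 kPa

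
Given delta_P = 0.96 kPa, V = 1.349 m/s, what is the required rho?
Formula: V = \sqrt{\frac{2 \Delta P}{\rho}}
Substituting knowns: 1.349 = √(2·(0.96·1000)/rho)
Solving for rho: rho = 2·(0.96·1000)/1.349² = 1055 kg/m³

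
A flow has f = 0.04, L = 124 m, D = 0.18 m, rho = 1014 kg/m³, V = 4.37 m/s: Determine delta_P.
Formula: \Delta P = f \frac{L}{D} \frac{\rho V^2}{2}
delta_P = 0.04·(124/0.18)·0.5·1014·4.37²/1000 = 266.8 kPa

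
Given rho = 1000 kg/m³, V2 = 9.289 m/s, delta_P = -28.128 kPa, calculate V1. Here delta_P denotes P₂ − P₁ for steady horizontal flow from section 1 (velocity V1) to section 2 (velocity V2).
Formula: \Delta P = \frac{1}{2} \rho (V_1^2 - V_2^2)
Substituting knowns: -28.128 = 0.5·1000·(V1² − 9.289²)/1000
Solving for V1: V1 = √(9.289² + 2·(-28.128·1000)/1000) = 5.48 m/s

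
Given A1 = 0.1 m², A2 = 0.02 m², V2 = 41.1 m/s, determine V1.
Formula: V_2 = \frac{A_1 V_1}{A_2}
Substituting knowns: 41.1 = 0.1·V1/0.02
Solving for V1: V1 = 41.1·0.02/0.1 = 8.22 m/s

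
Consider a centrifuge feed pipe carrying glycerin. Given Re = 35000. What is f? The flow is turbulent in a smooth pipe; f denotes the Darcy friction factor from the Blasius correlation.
Formula: f = \frac{0.316}{Re^{0.25}}
f = 0.316/35000^0.25 = 0.0231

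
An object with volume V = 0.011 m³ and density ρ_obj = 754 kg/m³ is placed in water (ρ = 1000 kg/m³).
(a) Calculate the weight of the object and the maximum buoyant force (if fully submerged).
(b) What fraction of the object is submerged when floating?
(a) W=rho_obj*g*V=754*9.81*0.011=81.4 N; F_B(max)=rho*g*V=1000*9.81*0.011=107.9 N
(b) Floating fraction=rho_obj/rho=754/1000=0.754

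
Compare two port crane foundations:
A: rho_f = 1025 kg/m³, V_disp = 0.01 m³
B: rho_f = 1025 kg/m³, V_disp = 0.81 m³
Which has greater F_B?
F_B(A) = 100.6 N, F_B(B) = 8145 N. Answer: B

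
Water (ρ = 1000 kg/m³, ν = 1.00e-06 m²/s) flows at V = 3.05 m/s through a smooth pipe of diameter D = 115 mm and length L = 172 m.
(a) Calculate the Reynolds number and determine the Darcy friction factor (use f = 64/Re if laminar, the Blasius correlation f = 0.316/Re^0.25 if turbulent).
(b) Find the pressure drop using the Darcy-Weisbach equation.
(a) Re = V·D/ν = 3.05·0.115/1.00e-06 = 350750 → turbulent (Re > 4000); f = 0.316/Re^0.25 = 0.316/350750^0.25 = 0.012985 (Blasius is strictly valid for Re ≲ 1e5; used here as the smooth-pipe estimate the problem specifies)
(b) Darcy-Weisbach: ΔP = f·(L/D)·½ρV²/1000 = 0.012985·(172/0.115)·½·1000·3.05²/1000 = 90.33 kPa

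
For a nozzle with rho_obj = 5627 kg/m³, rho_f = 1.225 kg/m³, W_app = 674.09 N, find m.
Formula: W_{app} = mg\left(1 - \frac{\rho_f}{\rho_{obj}}\right)
Substituting knowns: 674.09 = m·9.81·(1 − 1.225/5627)
Solving for m: m = 674.09/(9.81·(1 − 1.225/5627)) = 68.73 kg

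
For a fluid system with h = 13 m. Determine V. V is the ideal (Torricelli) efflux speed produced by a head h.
Formula: V = \sqrt{2 g h}
V = √(2·9.81·13) = 15.97 m/s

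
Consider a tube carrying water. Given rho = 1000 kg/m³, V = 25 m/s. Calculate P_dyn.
Formula: P_{dyn} = \frac{1}{2} \rho V^2
P_dyn = 0.5·1000·25²/1000 = 312.5 kPa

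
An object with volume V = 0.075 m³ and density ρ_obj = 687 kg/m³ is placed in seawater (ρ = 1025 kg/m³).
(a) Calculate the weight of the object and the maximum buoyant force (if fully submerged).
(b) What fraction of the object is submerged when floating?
(a) W=rho_obj*g*V=687*9.81*0.075=505.5 N; F_B(max)=rho*g*V=1025*9.81*0.075=754.1 N
(b) Floating fraction=rho_obj/rho=687/1025=0.670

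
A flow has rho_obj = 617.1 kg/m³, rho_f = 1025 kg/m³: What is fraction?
Formula: f_{sub} = \frac{\rho_{obj}}{\rho_f}
fraction = 617.1/1025 = 0.602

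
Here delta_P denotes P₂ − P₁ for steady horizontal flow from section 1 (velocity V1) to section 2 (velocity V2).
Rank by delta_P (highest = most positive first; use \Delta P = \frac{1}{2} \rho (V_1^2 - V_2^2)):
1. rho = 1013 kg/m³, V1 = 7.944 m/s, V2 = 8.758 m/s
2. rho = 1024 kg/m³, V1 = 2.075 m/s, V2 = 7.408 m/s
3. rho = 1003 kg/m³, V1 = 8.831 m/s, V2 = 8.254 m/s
Case 1: delta_P = -6.886 kPa
Case 2: delta_P = -25.89 kPa
Case 3: delta_P = 4.944 kPa
Ranking (highest first): 3, 1, 2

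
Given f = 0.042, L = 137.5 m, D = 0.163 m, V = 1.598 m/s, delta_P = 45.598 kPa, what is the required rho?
Formula: \Delta P = f \frac{L}{D} \frac{\rho V^2}{2}
Substituting knowns: 45.598 = 0.042·(137.5/0.163)·0.5·rho·1.598²/1000
Solving for rho: rho = (45.598·1000)/(0.042·(137.5/0.163)·0.5·1.598²) = 1008 kg/m³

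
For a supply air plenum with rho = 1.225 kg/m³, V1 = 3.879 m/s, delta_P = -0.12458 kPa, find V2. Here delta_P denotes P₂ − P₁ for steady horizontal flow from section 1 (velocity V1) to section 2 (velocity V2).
Formula: \Delta P = \frac{1}{2} \rho (V_1^2 - V_2^2)
Substituting knowns: -0.12458 = 0.5·1.225·(3.879² − V2²)/1000
Solving for V2: V2 = √(3.879² − 2·(-0.12458·1000)/1.225) = 14.78 m/s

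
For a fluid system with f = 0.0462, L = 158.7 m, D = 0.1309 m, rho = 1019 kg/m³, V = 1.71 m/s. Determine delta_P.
Formula: \Delta P = f \frac{L}{D} \frac{\rho V^2}{2}
delta_P = 0.0462·(158.7/0.1309)·0.5·1019·1.71²/1000 = 83.45 kPa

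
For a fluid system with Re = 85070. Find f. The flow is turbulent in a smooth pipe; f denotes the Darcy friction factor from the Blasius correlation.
Formula: f = \frac{0.316}{Re^{0.25}}
f = 0.316/85070^0.25 = 0.0185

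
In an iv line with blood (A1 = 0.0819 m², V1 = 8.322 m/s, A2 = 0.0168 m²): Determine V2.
Formula: V_2 = \frac{A_1 V_1}{A_2}
V2 = 0.0819·8.322/0.0168 = 40.57 m/s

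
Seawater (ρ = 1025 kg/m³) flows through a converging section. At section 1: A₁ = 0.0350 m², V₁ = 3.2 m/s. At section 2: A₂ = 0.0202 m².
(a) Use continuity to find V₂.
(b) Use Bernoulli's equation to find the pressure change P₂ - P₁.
(a) Continuity: A₁V₁=A₂V₂ -> V₂=A₁V₁/A₂=0.0350*3.2/0.0202=5.54 m/s
(b) Bernoulli: P₂-P₁=0.5*rho*(V₁^2-V₂^2)/1000=0.5*1025*(3.2^2-5.54^2)/1000=-10.48 kPa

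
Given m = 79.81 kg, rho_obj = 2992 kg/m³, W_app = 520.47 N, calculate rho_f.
Formula: W_{app} = mg\left(1 - \frac{\rho_f}{\rho_{obj}}\right)
Substituting knowns: 520.47 = 79.81·9.81·(1 − rho_f/2992)
Solving for rho_f: rho_f = 2992·(1 − 520.47/(79.81·9.81)) = 1003 kg/m³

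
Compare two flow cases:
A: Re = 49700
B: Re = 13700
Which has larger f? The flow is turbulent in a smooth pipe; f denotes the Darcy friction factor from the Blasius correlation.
f(A) = 0.02116, f(B) = 0.02921. Answer: B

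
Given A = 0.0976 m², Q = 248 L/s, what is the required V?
Formula: Q = A V
Substituting knowns: 248 = 0.0976·V·1000
Solving for V: V = (248/1000)/0.0976 = 2.541 m/s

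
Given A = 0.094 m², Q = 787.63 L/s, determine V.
Formula: Q = A V
Substituting knowns: 787.63 = 0.094·V·1000
Solving for V: V = (787.63/1000)/0.094 = 8.379 m/s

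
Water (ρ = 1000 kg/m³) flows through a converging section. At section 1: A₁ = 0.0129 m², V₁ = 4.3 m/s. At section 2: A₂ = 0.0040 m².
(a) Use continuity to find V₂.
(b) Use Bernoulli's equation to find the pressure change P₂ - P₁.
(a) Continuity: A₁V₁=A₂V₂ -> V₂=A₁V₁/A₂=0.0129*4.3/0.0040=13.87 m/s
(b) Bernoulli: P₂-P₁=0.5*rho*(V₁^2-V₂^2)/1000=0.5*1000*(4.3^2-13.87^2)/1000=-86.94 kPa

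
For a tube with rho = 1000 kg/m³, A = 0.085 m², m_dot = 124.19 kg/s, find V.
Formula: \dot{m} = \rho A V
Substituting knowns: 124.19 = 1000·0.085·V
Solving for V: V = 124.19/(1000·0.085) = 1.461 m/s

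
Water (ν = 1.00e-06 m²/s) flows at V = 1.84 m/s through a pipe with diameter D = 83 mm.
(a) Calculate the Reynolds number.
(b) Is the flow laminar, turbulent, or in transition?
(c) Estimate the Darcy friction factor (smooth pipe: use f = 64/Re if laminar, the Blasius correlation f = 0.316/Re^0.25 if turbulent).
(a) Re = V·D/ν = 1.84·0.083/1.00e-06 = 152720
(b) Flow regime: turbulent (Re > 4000)
(c) Friction factor: f = 0.316/Re^0.25 = 0.316/152720^0.25 = 0.01599 (Blasius is strictly valid for Re ≲ 1e5; used here as the smooth-pipe estimate the problem specifies)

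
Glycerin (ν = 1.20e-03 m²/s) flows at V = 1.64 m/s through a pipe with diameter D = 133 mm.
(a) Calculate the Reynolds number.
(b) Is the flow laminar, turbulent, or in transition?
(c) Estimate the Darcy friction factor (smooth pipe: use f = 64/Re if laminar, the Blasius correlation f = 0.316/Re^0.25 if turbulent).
(a) Re = V·D/ν = 1.64·0.133/1.20e-03 = 181.77
(b) Flow regime: laminar (Re < 2300)
(c) Friction factor: f = 64/Re = 64/181.77 = 0.3521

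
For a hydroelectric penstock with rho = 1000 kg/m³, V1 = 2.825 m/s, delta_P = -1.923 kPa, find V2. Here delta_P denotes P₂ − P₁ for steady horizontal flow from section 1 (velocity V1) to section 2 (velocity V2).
Formula: \Delta P = \frac{1}{2} \rho (V_1^2 - V_2^2)
Substituting knowns: -1.923 = 0.5·1000·(2.825² − V2²)/1000
Solving for V2: V2 = √(2.825² − 2·(-1.923·1000)/1000) = 3.439 m/s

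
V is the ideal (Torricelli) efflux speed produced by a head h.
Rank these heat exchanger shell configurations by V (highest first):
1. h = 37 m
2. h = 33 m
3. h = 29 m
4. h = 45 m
Case 1: V = 26.94 m/s
Case 2: V = 25.45 m/s
Case 3: V = 23.85 m/s
Case 4: V = 29.71 m/s
Ranking (highest first): 4, 1, 2, 3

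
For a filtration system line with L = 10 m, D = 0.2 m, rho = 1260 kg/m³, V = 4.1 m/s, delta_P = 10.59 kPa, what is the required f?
Formula: \Delta P = f \frac{L}{D} \frac{\rho V^2}{2}
Substituting knowns: 10.59 = f·(10/0.2)·0.5·1260·4.1²/1000
Solving for f: f = (10.59·1000)/((10/0.2)·0.5·1260·4.1²) = 0.02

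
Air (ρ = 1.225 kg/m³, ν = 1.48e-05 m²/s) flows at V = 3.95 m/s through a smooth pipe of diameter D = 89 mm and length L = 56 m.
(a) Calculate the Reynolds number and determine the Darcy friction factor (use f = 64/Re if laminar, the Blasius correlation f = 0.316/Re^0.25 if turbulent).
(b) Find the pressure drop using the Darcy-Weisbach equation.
(a) Re = V·D/ν = 3.95·0.089/1.48e-05 = 23753 → turbulent (Re > 4000); f = 0.316/Re^0.25 = 0.316/23753^0.25 = 0.025454
(b) Darcy-Weisbach: ΔP = f·(L/D)·½ρV²/1000 = 0.025454·(56/0.089)·½·1.225·3.95²/1000 = 0.1531 kPa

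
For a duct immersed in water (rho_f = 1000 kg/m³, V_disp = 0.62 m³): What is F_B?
Formula: F_B = \rho_f g V_{disp}
F_B = 1000·9.81·0.62 = 6082 N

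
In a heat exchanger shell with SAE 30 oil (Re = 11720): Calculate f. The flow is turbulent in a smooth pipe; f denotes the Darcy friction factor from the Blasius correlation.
Formula: f = \frac{0.316}{Re^{0.25}}
f = 0.316/11720^0.25 = 0.03037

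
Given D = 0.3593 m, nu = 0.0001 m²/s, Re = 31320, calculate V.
Formula: Re = \frac{V D}{\nu}
Substituting knowns: 31320 = V·0.3593/0.0001
Solving for V: V = 31320·0.0001/0.3593 = 8.717 m/s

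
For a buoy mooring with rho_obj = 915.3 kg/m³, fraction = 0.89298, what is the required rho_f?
Formula: f_{sub} = \frac{\rho_{obj}}{\rho_f}
Substituting knowns: 0.89298 = 915.3/rho_f
Solving for rho_f: rho_f = 915.3/0.89298 = 1025 kg/m³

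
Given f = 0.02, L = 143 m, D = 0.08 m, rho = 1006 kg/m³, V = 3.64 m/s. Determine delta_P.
Formula: \Delta P = f \frac{L}{D} \frac{\rho V^2}{2}
delta_P = 0.02·(143/0.08)·0.5·1006·3.64²/1000 = 238.3 kPa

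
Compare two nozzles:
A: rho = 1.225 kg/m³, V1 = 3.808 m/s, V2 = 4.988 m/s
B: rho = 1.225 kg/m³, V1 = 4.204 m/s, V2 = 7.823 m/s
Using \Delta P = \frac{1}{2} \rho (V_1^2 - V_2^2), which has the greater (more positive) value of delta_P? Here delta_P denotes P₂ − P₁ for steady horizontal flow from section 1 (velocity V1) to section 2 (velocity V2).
delta_P(A) = -0.006357 kPa, delta_P(B) = -0.02666 kPa. Answer: A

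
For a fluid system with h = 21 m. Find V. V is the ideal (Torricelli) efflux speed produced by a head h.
Formula: V = \sqrt{2 g h}
V = √(2·9.81·21) = 20.3 m/s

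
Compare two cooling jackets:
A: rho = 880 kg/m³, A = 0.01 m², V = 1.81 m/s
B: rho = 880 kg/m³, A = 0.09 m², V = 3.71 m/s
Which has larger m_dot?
m_dot(A) = 15.93 kg/s, m_dot(B) = 293.8 kg/s. Answer: B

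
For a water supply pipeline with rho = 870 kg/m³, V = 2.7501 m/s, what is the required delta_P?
Formula: V = \sqrt{\frac{2 \Delta P}{\rho}}
Substituting knowns: 2.7501 = √(2·(delta_P·1000)/870)
Solving for delta_P: delta_P = 2.7501²·870/2/1000 = 3.29 kPa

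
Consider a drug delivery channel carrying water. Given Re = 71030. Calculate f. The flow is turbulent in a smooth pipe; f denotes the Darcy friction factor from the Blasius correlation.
Formula: f = \frac{0.316}{Re^{0.25}}
f = 0.316/71030^0.25 = 0.01936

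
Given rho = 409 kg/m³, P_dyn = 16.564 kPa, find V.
Formula: P_{dyn} = \frac{1}{2} \rho V^2
Substituting knowns: 16.564 = 0.5·409·V²/1000
Solving for V: V = √(2·(16.564·1000)/409) = 9 m/s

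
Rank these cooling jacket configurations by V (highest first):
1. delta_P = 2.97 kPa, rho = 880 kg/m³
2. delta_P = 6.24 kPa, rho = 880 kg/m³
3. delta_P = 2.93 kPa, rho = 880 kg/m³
Case 1: V = 2.598 m/s
Case 2: V = 3.766 m/s
Case 3: V = 2.581 m/s
Ranking (highest first): 2, 1, 3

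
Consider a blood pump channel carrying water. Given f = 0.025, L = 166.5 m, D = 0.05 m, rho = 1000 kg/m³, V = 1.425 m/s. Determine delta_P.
Formula: \Delta P = f \frac{L}{D} \frac{\rho V^2}{2}
delta_P = 0.025·(166.5/0.05)·0.5·1000·1.425²/1000 = 84.52 kPa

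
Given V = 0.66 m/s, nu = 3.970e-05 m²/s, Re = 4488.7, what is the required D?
Formula: Re = \frac{V D}{\nu}
Substituting knowns: 4488.7 = 0.66·D/3.970e-05
Solving for D: D = 4488.7·3.970e-05/0.66 = 0.27 m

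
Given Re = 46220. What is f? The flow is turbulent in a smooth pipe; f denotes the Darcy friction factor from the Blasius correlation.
Formula: f = \frac{0.316}{Re^{0.25}}
f = 0.316/46220^0.25 = 0.02155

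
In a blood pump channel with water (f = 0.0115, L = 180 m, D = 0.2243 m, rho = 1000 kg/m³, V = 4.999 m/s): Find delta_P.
Formula: \Delta P = f \frac{L}{D} \frac{\rho V^2}{2}
delta_P = 0.0115·(180/0.2243)·0.5·1000·4.999²/1000 = 115.3 kPa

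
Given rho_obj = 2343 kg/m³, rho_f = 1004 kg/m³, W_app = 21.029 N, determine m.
Formula: W_{app} = mg\left(1 - \frac{\rho_f}{\rho_{obj}}\right)
Substituting knowns: 21.029 = m·9.81·(1 − 1004/2343)
Solving for m: m = 21.029/(9.81·(1 − 1004/2343)) = 3.751 kg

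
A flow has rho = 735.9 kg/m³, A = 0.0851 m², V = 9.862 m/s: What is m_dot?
Formula: \dot{m} = \rho A V
m_dot = 735.9·0.0851·9.862 = 617.6 kg/s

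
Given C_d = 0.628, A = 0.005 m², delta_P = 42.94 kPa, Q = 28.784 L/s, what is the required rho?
Formula: Q = C_d A \sqrt{\frac{2 \Delta P}{\rho}}
Substituting knowns: 28.784 = 0.628·0.005·√(2·(42.94·1000)/rho)·1000
Solving for rho: rho = 2·(42.94·1000)/((28.784/1000)/(0.628·0.005))² = 1022 kg/m³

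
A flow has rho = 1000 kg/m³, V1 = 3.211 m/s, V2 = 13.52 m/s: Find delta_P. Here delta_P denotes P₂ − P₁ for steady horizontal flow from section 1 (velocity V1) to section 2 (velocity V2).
Formula: \Delta P = \frac{1}{2} \rho (V_1^2 - V_2^2)
delta_P = 0.5·1000·(3.211² − 13.52²)/1000 = -86.24 kPa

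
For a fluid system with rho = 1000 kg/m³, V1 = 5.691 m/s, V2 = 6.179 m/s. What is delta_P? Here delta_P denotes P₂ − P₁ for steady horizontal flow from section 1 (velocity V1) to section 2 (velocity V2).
Formula: \Delta P = \frac{1}{2} \rho (V_1^2 - V_2^2)
delta_P = 0.5·1000·(5.691² − 6.179²)/1000 = -2.896 kPa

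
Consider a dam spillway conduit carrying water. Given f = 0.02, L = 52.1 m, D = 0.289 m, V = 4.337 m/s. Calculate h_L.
Formula: h_L = f \frac{L}{D} \frac{V^2}{2g}
h_L = 0.02·(52.1/0.289)·4.337²/(2·9.81) = 3.457 m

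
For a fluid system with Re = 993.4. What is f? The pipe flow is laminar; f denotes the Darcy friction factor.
Formula: f = \frac{64}{Re}
f = 64/993.4 = 0.06443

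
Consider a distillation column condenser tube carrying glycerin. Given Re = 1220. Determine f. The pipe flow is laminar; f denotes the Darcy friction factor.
Formula: f = \frac{64}{Re}
f = 64/1220 = 0.05246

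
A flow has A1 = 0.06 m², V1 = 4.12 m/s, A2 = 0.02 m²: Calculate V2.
Formula: V_2 = \frac{A_1 V_1}{A_2}
V2 = 0.06·4.12/0.02 = 12.36 m/s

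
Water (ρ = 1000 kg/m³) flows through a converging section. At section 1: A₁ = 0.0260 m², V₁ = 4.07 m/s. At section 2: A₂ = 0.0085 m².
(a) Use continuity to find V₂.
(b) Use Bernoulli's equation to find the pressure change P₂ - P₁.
(a) Continuity: A₁V₁=A₂V₂ -> V₂=A₁V₁/A₂=0.0260*4.07/0.0085=12.45 m/s
(b) Bernoulli: P₂-P₁=0.5*rho*(V₁^2-V₂^2)/1000=0.5*1000*(4.07^2-12.45^2)/1000=-69.22 kPa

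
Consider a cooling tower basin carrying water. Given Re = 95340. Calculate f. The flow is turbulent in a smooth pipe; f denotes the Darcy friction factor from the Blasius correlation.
Formula: f = \frac{0.316}{Re^{0.25}}
f = 0.316/95340^0.25 = 0.01798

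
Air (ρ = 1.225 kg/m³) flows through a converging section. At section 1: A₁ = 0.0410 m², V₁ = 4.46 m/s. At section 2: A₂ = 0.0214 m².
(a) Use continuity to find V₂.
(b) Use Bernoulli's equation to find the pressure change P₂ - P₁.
(a) Continuity: A₁V₁=A₂V₂ -> V₂=A₁V₁/A₂=0.0410*4.46/0.0214=8.54 m/s
(b) Bernoulli: P₂-P₁=0.5*rho*(V₁^2-V₂^2)/1000=0.5*1.225*(4.46^2-8.54^2)/1000=-0.03249 kPa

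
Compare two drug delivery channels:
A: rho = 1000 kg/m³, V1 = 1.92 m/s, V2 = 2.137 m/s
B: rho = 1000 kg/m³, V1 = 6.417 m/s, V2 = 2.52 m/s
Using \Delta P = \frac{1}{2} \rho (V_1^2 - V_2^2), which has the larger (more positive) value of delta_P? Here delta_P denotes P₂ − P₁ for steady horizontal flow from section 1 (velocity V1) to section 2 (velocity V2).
delta_P(A) = -0.4402 kPa, delta_P(B) = 17.41 kPa. Answer: B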